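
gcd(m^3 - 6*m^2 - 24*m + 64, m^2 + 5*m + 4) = m + 4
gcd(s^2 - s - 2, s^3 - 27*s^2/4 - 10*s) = 1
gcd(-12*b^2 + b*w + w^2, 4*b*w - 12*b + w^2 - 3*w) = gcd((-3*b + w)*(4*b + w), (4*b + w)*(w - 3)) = 4*b + w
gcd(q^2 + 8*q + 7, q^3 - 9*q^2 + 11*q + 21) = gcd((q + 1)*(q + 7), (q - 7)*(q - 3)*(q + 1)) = q + 1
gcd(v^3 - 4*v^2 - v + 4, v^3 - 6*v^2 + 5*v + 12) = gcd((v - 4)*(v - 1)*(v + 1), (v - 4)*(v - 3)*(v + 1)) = v^2 - 3*v - 4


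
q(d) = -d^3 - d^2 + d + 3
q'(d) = -3*d^2 - 2*d + 1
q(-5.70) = 150.00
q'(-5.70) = -85.07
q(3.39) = -44.06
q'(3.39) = -40.26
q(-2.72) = 13.01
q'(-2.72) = -15.76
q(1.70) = -3.10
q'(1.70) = -11.07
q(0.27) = 3.18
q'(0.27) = 0.24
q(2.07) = -8.08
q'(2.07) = -15.99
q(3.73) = -59.08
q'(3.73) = -48.20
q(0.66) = 2.94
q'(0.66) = -1.63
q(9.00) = -798.00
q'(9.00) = -260.00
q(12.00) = -1857.00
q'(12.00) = -455.00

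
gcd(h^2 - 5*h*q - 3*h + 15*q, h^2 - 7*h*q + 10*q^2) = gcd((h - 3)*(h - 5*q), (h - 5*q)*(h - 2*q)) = -h + 5*q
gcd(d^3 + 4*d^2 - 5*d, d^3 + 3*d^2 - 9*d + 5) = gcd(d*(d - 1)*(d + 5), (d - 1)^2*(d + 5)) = d^2 + 4*d - 5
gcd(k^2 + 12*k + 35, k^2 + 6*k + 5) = k + 5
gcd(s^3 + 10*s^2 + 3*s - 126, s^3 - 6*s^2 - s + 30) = s - 3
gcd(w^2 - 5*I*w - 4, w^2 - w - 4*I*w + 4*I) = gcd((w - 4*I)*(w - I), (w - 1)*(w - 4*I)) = w - 4*I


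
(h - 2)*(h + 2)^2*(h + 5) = h^4 + 7*h^3 + 6*h^2 - 28*h - 40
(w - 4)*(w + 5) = w^2 + w - 20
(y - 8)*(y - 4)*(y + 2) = y^3 - 10*y^2 + 8*y + 64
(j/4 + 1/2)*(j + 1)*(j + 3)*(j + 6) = j^4/4 + 3*j^3 + 47*j^2/4 + 18*j + 9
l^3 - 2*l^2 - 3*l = l*(l - 3)*(l + 1)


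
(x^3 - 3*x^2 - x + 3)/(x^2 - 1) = x - 3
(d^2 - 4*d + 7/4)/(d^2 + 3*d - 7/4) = (2*d - 7)/(2*d + 7)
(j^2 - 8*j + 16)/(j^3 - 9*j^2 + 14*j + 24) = (j - 4)/(j^2 - 5*j - 6)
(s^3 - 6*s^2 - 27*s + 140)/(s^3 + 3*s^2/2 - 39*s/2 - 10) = 2*(s - 7)/(2*s + 1)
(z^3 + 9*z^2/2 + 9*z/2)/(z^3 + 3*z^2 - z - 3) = z*(2*z + 3)/(2*(z^2 - 1))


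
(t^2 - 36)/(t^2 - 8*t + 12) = (t + 6)/(t - 2)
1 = 1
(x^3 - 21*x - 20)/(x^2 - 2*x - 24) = (x^2 - 4*x - 5)/(x - 6)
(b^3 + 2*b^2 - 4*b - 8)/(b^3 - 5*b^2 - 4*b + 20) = (b + 2)/(b - 5)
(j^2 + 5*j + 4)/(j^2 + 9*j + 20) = (j + 1)/(j + 5)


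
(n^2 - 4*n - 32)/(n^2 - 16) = (n - 8)/(n - 4)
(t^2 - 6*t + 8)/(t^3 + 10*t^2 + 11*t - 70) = (t - 4)/(t^2 + 12*t + 35)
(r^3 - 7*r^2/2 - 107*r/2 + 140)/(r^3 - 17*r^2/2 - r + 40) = (r + 7)/(r + 2)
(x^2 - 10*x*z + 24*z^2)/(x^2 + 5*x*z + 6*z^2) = (x^2 - 10*x*z + 24*z^2)/(x^2 + 5*x*z + 6*z^2)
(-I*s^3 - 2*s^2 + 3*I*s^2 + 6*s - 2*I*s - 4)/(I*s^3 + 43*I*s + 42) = (-s^3 + s^2*(3 + 2*I) + s*(-2 - 6*I) + 4*I)/(s^3 + 43*s - 42*I)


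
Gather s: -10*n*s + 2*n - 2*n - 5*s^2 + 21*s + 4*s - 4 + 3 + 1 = -5*s^2 + s*(25 - 10*n)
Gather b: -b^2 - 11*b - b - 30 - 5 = -b^2 - 12*b - 35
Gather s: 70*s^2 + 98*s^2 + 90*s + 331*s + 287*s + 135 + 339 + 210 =168*s^2 + 708*s + 684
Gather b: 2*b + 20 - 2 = 2*b + 18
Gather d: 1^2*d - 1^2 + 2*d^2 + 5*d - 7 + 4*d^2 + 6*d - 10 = 6*d^2 + 12*d - 18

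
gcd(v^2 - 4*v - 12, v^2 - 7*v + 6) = v - 6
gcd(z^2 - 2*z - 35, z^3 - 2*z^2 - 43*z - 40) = z + 5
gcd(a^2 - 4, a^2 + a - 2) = a + 2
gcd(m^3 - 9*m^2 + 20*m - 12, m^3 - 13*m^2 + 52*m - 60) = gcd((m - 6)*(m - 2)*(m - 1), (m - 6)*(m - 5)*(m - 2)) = m^2 - 8*m + 12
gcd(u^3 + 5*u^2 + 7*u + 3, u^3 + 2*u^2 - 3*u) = u + 3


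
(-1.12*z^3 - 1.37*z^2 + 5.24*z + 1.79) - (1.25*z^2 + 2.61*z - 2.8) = -1.12*z^3 - 2.62*z^2 + 2.63*z + 4.59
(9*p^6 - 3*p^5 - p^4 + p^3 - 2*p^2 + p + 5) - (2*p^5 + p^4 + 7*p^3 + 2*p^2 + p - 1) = 9*p^6 - 5*p^5 - 2*p^4 - 6*p^3 - 4*p^2 + 6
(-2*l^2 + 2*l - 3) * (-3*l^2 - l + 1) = 6*l^4 - 4*l^3 + 5*l^2 + 5*l - 3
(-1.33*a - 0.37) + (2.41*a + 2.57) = 1.08*a + 2.2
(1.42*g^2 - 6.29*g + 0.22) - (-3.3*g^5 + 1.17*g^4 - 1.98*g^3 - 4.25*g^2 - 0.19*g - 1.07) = 3.3*g^5 - 1.17*g^4 + 1.98*g^3 + 5.67*g^2 - 6.1*g + 1.29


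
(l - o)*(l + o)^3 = l^4 + 2*l^3*o - 2*l*o^3 - o^4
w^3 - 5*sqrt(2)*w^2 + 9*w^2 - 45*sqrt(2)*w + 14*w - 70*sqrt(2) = (w + 2)*(w + 7)*(w - 5*sqrt(2))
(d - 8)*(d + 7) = d^2 - d - 56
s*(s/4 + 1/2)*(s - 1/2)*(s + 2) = s^4/4 + 7*s^3/8 + s^2/2 - s/2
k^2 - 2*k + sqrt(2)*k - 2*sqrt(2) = (k - 2)*(k + sqrt(2))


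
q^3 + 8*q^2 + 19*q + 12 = (q + 1)*(q + 3)*(q + 4)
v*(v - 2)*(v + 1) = v^3 - v^2 - 2*v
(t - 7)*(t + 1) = t^2 - 6*t - 7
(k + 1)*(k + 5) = k^2 + 6*k + 5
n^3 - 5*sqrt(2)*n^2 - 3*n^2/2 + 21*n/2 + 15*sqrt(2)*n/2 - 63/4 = (n - 3/2)*(n - 7*sqrt(2)/2)*(n - 3*sqrt(2)/2)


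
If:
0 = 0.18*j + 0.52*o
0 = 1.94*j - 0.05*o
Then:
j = 0.00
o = 0.00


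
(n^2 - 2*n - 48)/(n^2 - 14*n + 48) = (n + 6)/(n - 6)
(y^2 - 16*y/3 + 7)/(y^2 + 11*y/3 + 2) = (3*y^2 - 16*y + 21)/(3*y^2 + 11*y + 6)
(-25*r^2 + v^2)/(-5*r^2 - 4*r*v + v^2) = (5*r + v)/(r + v)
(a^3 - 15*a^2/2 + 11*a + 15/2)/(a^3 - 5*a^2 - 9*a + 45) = (a + 1/2)/(a + 3)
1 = 1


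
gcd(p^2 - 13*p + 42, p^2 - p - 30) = p - 6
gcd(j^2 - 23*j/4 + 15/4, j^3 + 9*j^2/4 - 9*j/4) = j - 3/4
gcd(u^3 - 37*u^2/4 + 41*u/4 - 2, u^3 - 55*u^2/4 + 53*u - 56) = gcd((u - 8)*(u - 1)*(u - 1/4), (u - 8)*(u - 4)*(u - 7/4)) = u - 8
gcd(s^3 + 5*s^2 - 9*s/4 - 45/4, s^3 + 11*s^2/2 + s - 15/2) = s^2 + 13*s/2 + 15/2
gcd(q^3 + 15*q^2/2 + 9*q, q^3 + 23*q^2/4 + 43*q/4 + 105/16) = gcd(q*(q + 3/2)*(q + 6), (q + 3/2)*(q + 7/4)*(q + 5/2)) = q + 3/2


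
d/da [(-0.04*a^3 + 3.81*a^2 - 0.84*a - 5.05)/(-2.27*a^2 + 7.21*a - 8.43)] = (0.0908*a^4 - 0.576800000000002*a^3 + 26.5749*a^2 - 87.1636*a + 43.4917)/(5.1529*a^4 - 32.7334*a^3 + 90.2563*a^2 - 121.5606*a + 71.0649)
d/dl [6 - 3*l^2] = -6*l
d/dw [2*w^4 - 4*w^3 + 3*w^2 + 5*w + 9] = 8*w^3 - 12*w^2 + 6*w + 5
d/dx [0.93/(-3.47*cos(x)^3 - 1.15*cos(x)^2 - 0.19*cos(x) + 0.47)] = (9.6813*sin(x)^2 - 2.139*cos(x) - 9.858)*sin(x)/(3.47*cos(x)^3 + 1.15*cos(x)^2 + 0.19*cos(x) - 0.47)^2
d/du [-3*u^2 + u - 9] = 1 - 6*u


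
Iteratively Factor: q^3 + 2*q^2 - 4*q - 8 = (q + 2)*(q^2 - 4) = (q + 2)^2*(q - 2)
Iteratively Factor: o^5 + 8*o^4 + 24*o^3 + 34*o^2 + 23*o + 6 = (o + 1)*(o^4 + 7*o^3 + 17*o^2 + 17*o + 6) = (o + 1)^2*(o^3 + 6*o^2 + 11*o + 6) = (o + 1)^2*(o + 3)*(o^2 + 3*o + 2) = (o + 1)^3*(o + 3)*(o + 2)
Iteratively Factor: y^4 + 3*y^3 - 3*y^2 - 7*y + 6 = (y + 2)*(y^3 + y^2 - 5*y + 3) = (y - 1)*(y + 2)*(y^2 + 2*y - 3) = (y - 1)^2*(y + 2)*(y + 3)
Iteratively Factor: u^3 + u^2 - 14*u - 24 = (u - 4)*(u^2 + 5*u + 6) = (u - 4)*(u + 2)*(u + 3)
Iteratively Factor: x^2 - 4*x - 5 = (x - 5)*(x + 1)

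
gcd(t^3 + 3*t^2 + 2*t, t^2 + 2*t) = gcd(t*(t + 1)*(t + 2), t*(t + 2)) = t^2 + 2*t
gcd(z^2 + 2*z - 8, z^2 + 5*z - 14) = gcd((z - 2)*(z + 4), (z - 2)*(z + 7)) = z - 2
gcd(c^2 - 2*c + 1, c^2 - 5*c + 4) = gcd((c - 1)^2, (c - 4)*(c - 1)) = c - 1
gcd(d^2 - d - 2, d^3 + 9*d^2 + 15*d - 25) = 1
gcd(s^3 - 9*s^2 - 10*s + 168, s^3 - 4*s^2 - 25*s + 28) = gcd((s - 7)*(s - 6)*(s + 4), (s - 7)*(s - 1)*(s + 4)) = s^2 - 3*s - 28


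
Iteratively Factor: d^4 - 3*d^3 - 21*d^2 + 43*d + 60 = (d - 3)*(d^3 - 21*d - 20) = (d - 3)*(d + 1)*(d^2 - d - 20) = (d - 3)*(d + 1)*(d + 4)*(d - 5)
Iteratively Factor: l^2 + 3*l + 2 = (l + 2)*(l + 1)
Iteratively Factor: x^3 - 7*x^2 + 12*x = (x)*(x^2 - 7*x + 12) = x*(x - 4)*(x - 3)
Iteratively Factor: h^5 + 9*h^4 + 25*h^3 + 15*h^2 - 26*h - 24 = (h + 1)*(h^4 + 8*h^3 + 17*h^2 - 2*h - 24) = (h + 1)*(h + 2)*(h^3 + 6*h^2 + 5*h - 12) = (h - 1)*(h + 1)*(h + 2)*(h^2 + 7*h + 12) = (h - 1)*(h + 1)*(h + 2)*(h + 3)*(h + 4)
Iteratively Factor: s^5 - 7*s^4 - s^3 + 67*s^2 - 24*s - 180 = (s - 3)*(s^4 - 4*s^3 - 13*s^2 + 28*s + 60) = (s - 3)*(s + 2)*(s^3 - 6*s^2 - s + 30) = (s - 3)*(s + 2)^2*(s^2 - 8*s + 15) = (s - 3)^2*(s + 2)^2*(s - 5)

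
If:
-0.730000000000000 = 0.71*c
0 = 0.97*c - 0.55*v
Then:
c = -1.03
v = -1.81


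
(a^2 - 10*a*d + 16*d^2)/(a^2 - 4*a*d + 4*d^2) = (a - 8*d)/(a - 2*d)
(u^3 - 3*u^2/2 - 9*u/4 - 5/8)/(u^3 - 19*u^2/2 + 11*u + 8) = (u^2 - 2*u - 5/4)/(u^2 - 10*u + 16)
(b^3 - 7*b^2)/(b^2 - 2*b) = b*(b - 7)/(b - 2)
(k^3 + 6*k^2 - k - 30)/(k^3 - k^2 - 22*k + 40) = (k + 3)/(k - 4)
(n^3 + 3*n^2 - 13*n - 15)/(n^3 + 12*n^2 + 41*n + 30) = (n - 3)/(n + 6)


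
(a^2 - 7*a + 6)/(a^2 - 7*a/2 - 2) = 2*(-a^2 + 7*a - 6)/(-2*a^2 + 7*a + 4)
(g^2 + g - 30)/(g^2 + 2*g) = (g^2 + g - 30)/(g*(g + 2))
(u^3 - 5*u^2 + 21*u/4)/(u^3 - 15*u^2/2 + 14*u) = (u - 3/2)/(u - 4)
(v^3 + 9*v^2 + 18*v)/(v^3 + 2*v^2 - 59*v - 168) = v*(v + 6)/(v^2 - v - 56)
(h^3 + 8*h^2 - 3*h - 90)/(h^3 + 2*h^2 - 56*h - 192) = (h^2 + 2*h - 15)/(h^2 - 4*h - 32)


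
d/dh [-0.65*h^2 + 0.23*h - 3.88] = 0.23 - 1.3*h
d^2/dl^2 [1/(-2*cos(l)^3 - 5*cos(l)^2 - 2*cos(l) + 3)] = -(2*(7*cos(l) + 20*cos(2*l) + 9*cos(3*l))*(7*cos(l) + 5*cos(2*l) + cos(3*l) - 1) + 64*(3*cos(l)^2 + 5*cos(l) + 1)^2*sin(l)^2)/(7*cos(l) + 5*cos(2*l) + cos(3*l) - 1)^3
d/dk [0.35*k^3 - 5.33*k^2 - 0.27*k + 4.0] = 1.05*k^2 - 10.66*k - 0.27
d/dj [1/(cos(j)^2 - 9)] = 2*sin(j)*cos(j)/(cos(j)^2 - 9)^2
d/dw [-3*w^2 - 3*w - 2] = -6*w - 3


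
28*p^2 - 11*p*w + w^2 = (-7*p + w)*(-4*p + w)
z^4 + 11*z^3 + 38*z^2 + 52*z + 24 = (z + 1)*(z + 2)^2*(z + 6)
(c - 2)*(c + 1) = c^2 - c - 2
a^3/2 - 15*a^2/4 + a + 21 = (a/2 + 1)*(a - 6)*(a - 7/2)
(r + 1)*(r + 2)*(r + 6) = r^3 + 9*r^2 + 20*r + 12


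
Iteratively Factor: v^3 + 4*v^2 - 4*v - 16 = (v + 4)*(v^2 - 4) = (v - 2)*(v + 4)*(v + 2)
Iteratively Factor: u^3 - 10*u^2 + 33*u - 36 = (u - 4)*(u^2 - 6*u + 9) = (u - 4)*(u - 3)*(u - 3)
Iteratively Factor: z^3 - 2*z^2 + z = (z - 1)*(z^2 - z) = z*(z - 1)*(z - 1)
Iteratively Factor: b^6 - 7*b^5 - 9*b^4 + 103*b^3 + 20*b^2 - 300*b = (b - 2)*(b^5 - 5*b^4 - 19*b^3 + 65*b^2 + 150*b) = (b - 2)*(b + 2)*(b^4 - 7*b^3 - 5*b^2 + 75*b) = (b - 5)*(b - 2)*(b + 2)*(b^3 - 2*b^2 - 15*b) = (b - 5)^2*(b - 2)*(b + 2)*(b^2 + 3*b) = b*(b - 5)^2*(b - 2)*(b + 2)*(b + 3)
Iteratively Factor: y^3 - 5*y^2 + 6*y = (y - 3)*(y^2 - 2*y) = y*(y - 3)*(y - 2)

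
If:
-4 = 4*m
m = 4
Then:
No Solution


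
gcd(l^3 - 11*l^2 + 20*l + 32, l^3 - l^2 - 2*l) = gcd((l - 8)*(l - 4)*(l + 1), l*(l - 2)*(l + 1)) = l + 1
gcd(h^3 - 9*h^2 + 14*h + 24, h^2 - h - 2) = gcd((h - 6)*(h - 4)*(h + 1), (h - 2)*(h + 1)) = h + 1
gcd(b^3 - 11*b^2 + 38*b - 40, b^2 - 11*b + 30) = b - 5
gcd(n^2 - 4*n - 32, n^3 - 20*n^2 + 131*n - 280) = n - 8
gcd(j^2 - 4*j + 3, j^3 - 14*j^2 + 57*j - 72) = j - 3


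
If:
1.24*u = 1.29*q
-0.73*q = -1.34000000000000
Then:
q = 1.84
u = 1.91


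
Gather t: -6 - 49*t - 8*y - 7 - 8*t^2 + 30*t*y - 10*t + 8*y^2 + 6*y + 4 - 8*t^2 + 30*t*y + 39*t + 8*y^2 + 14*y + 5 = -16*t^2 + t*(60*y - 20) + 16*y^2 + 12*y - 4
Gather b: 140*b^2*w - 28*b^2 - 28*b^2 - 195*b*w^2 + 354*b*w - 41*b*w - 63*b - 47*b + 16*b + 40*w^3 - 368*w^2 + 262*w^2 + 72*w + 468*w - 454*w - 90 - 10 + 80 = b^2*(140*w - 56) + b*(-195*w^2 + 313*w - 94) + 40*w^3 - 106*w^2 + 86*w - 20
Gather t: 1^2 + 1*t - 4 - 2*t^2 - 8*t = -2*t^2 - 7*t - 3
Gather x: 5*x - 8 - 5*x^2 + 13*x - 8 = -5*x^2 + 18*x - 16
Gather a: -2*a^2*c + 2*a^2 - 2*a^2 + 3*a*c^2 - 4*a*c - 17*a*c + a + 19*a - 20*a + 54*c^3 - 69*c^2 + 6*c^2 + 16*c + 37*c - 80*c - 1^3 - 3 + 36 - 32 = -2*a^2*c + a*(3*c^2 - 21*c) + 54*c^3 - 63*c^2 - 27*c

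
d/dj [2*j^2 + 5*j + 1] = 4*j + 5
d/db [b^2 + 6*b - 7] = 2*b + 6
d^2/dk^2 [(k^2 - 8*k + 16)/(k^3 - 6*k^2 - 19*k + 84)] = 2*(k^6 - 24*k^5 + 297*k^4 - 1910*k^3 + 6360*k^2 - 10656*k + 8128)/(k^9 - 18*k^8 + 51*k^7 + 720*k^6 - 3993*k^5 - 7002*k^4 + 71765*k^3 - 36036*k^2 - 402192*k + 592704)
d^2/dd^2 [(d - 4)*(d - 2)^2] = 6*d - 16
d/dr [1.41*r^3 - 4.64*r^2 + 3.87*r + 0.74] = 4.23*r^2 - 9.28*r + 3.87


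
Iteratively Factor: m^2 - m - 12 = (m - 4)*(m + 3)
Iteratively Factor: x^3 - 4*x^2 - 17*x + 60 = (x - 3)*(x^2 - x - 20) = (x - 5)*(x - 3)*(x + 4)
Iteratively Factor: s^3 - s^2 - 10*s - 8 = (s + 2)*(s^2 - 3*s - 4) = (s - 4)*(s + 2)*(s + 1)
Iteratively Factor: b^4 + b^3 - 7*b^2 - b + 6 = (b + 1)*(b^3 - 7*b + 6) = (b - 1)*(b + 1)*(b^2 + b - 6) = (b - 1)*(b + 1)*(b + 3)*(b - 2)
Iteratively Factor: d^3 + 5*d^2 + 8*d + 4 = (d + 1)*(d^2 + 4*d + 4) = (d + 1)*(d + 2)*(d + 2)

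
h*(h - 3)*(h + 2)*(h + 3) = h^4 + 2*h^3 - 9*h^2 - 18*h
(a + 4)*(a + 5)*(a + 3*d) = a^3 + 3*a^2*d + 9*a^2 + 27*a*d + 20*a + 60*d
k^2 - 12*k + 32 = (k - 8)*(k - 4)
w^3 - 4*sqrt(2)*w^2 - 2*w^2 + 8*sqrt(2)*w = w*(w - 2)*(w - 4*sqrt(2))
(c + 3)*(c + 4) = c^2 + 7*c + 12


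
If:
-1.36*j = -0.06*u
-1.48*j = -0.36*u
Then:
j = 0.00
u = 0.00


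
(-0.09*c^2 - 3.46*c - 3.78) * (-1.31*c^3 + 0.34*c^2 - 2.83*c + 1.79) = 0.1179*c^5 + 4.502*c^4 + 4.0301*c^3 + 8.3455*c^2 + 4.504*c - 6.7662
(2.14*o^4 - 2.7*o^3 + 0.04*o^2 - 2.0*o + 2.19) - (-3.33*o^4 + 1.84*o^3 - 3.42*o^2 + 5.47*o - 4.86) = 5.47*o^4 - 4.54*o^3 + 3.46*o^2 - 7.47*o + 7.05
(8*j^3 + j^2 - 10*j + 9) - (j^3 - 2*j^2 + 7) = 7*j^3 + 3*j^2 - 10*j + 2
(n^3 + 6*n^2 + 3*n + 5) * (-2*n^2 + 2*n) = -2*n^5 - 10*n^4 + 6*n^3 - 4*n^2 + 10*n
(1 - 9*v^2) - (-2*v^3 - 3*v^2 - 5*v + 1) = 2*v^3 - 6*v^2 + 5*v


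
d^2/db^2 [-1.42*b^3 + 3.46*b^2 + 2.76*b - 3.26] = 6.92 - 8.52*b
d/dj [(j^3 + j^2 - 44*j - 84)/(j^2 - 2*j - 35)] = (j^2 + 10*j + 28)/(j^2 + 10*j + 25)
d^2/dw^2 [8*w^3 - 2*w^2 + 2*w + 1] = 48*w - 4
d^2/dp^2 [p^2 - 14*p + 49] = 2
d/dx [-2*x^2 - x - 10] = -4*x - 1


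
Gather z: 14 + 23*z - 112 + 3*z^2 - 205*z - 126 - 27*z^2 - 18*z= -24*z^2 - 200*z - 224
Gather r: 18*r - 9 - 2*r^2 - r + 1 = -2*r^2 + 17*r - 8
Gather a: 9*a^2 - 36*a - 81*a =9*a^2 - 117*a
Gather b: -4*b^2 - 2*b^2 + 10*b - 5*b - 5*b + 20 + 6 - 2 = 24 - 6*b^2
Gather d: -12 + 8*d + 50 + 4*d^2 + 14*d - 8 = 4*d^2 + 22*d + 30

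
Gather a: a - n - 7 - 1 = a - n - 8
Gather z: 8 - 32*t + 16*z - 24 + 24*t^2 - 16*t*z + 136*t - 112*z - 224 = 24*t^2 + 104*t + z*(-16*t - 96) - 240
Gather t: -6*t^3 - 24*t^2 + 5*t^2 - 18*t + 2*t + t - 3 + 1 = -6*t^3 - 19*t^2 - 15*t - 2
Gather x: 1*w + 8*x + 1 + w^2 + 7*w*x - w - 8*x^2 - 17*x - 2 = w^2 - 8*x^2 + x*(7*w - 9) - 1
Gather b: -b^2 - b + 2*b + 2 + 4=-b^2 + b + 6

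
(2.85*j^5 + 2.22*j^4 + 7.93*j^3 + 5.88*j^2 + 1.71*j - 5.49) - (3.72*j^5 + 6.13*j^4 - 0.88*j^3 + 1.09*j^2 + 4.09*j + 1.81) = -0.87*j^5 - 3.91*j^4 + 8.81*j^3 + 4.79*j^2 - 2.38*j - 7.3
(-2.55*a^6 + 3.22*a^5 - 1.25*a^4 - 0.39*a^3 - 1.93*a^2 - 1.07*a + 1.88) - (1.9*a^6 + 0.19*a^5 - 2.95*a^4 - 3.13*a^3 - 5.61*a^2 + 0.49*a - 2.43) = -4.45*a^6 + 3.03*a^5 + 1.7*a^4 + 2.74*a^3 + 3.68*a^2 - 1.56*a + 4.31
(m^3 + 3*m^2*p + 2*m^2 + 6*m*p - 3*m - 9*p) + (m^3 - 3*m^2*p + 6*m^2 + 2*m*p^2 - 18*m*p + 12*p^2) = 2*m^3 + 8*m^2 + 2*m*p^2 - 12*m*p - 3*m + 12*p^2 - 9*p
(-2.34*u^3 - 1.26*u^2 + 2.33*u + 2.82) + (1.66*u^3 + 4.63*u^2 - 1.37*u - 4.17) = -0.68*u^3 + 3.37*u^2 + 0.96*u - 1.35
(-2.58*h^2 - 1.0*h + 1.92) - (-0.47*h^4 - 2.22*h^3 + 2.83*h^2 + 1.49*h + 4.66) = 0.47*h^4 + 2.22*h^3 - 5.41*h^2 - 2.49*h - 2.74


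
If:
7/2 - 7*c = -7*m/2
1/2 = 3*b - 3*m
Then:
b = m + 1/6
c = m/2 + 1/2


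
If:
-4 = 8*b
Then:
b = -1/2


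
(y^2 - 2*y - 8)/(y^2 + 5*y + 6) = (y - 4)/(y + 3)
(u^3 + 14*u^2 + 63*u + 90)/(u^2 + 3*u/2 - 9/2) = 2*(u^2 + 11*u + 30)/(2*u - 3)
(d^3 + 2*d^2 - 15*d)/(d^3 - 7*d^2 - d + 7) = d*(d^2 + 2*d - 15)/(d^3 - 7*d^2 - d + 7)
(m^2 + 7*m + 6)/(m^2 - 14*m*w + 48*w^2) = (m^2 + 7*m + 6)/(m^2 - 14*m*w + 48*w^2)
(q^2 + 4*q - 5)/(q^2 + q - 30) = (q^2 + 4*q - 5)/(q^2 + q - 30)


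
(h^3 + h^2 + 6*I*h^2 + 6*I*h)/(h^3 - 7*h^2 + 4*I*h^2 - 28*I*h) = (h^2 + h*(1 + 6*I) + 6*I)/(h^2 + h*(-7 + 4*I) - 28*I)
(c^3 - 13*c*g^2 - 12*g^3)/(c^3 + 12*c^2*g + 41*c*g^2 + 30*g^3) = (c^2 - c*g - 12*g^2)/(c^2 + 11*c*g + 30*g^2)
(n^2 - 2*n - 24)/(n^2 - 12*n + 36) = (n + 4)/(n - 6)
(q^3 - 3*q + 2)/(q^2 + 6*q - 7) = (q^2 + q - 2)/(q + 7)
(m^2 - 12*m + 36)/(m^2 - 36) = (m - 6)/(m + 6)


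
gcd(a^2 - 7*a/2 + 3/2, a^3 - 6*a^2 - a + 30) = a - 3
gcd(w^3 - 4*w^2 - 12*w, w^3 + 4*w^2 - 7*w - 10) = 1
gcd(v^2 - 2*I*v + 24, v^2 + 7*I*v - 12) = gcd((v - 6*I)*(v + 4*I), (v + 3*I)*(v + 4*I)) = v + 4*I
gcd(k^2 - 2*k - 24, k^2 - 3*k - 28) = k + 4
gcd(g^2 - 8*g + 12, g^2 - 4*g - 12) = g - 6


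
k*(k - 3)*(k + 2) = k^3 - k^2 - 6*k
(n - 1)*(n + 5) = n^2 + 4*n - 5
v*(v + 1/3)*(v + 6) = v^3 + 19*v^2/3 + 2*v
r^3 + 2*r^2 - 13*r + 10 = (r - 2)*(r - 1)*(r + 5)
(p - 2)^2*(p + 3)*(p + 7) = p^4 + 6*p^3 - 15*p^2 - 44*p + 84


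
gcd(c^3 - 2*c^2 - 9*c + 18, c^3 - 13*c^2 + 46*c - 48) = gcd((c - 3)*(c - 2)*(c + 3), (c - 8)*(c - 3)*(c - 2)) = c^2 - 5*c + 6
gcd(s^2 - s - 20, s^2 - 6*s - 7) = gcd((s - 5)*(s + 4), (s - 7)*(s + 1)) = 1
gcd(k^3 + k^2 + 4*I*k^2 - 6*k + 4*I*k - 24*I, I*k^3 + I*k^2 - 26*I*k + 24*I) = 1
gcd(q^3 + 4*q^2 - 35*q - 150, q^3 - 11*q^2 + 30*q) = q - 6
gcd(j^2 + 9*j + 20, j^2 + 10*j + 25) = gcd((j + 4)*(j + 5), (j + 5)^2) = j + 5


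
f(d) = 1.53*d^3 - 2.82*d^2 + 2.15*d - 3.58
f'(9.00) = 323.18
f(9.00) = 902.72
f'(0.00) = 2.15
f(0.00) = -3.58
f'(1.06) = 1.33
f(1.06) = -2.65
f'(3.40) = 36.03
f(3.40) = 31.27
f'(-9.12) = 435.36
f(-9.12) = -1418.32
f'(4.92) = 85.51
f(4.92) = 120.95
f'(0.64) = 0.42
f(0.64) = -2.96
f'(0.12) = 1.54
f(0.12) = -3.36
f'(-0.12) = 2.89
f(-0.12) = -3.88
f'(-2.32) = 39.94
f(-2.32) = -42.85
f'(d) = 4.59*d^2 - 5.64*d + 2.15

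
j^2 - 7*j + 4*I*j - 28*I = (j - 7)*(j + 4*I)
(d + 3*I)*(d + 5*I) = d^2 + 8*I*d - 15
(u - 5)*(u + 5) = u^2 - 25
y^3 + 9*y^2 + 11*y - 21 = (y - 1)*(y + 3)*(y + 7)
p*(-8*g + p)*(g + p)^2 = -8*g^3*p - 15*g^2*p^2 - 6*g*p^3 + p^4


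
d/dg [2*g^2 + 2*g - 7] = 4*g + 2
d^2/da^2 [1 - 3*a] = 0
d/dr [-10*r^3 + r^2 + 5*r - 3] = -30*r^2 + 2*r + 5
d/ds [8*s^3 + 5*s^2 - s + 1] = 24*s^2 + 10*s - 1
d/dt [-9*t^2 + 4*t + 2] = 4 - 18*t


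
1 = 1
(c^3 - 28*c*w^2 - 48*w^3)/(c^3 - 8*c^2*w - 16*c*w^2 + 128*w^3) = (c^2 - 4*c*w - 12*w^2)/(c^2 - 12*c*w + 32*w^2)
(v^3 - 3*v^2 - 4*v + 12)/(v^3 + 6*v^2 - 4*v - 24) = (v - 3)/(v + 6)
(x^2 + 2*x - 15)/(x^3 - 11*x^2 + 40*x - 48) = (x + 5)/(x^2 - 8*x + 16)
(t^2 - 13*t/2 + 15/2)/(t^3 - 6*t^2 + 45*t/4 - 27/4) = 2*(t - 5)/(2*t^2 - 9*t + 9)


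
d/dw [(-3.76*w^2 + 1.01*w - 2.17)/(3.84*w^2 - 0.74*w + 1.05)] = (-1.096*w^2 + 8.7696*w - 0.5453)/(14.7456*w^4 - 5.6832*w^3 + 8.6116*w^2 - 1.554*w + 1.1025)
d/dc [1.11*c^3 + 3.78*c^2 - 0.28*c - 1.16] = 3.33*c^2 + 7.56*c - 0.28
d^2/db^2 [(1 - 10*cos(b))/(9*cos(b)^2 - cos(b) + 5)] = (-7290*sin(b)^4*cos(b) + 234*sin(b)^4 + 247*sin(b)^2 + 2935*cos(b)/4 - 2187*cos(3*b)/4 + 405*cos(5*b) - 293)/(9*sin(b)^2 + cos(b) - 14)^3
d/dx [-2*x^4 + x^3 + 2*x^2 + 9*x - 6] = -8*x^3 + 3*x^2 + 4*x + 9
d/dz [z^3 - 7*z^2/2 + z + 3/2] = 3*z^2 - 7*z + 1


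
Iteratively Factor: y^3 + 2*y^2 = (y)*(y^2 + 2*y) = y*(y + 2)*(y)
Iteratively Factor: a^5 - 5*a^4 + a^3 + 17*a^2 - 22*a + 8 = (a + 2)*(a^4 - 7*a^3 + 15*a^2 - 13*a + 4) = (a - 1)*(a + 2)*(a^3 - 6*a^2 + 9*a - 4) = (a - 4)*(a - 1)*(a + 2)*(a^2 - 2*a + 1) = (a - 4)*(a - 1)^2*(a + 2)*(a - 1)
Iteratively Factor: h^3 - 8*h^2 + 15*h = (h - 3)*(h^2 - 5*h) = h*(h - 3)*(h - 5)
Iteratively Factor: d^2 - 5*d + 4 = (d - 4)*(d - 1)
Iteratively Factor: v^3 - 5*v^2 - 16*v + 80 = (v + 4)*(v^2 - 9*v + 20) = (v - 5)*(v + 4)*(v - 4)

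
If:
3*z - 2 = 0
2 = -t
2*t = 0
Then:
No Solution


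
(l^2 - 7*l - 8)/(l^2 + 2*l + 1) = (l - 8)/(l + 1)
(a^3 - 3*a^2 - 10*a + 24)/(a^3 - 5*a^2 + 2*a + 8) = (a + 3)/(a + 1)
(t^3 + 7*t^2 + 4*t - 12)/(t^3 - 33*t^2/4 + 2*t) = 4*(t^3 + 7*t^2 + 4*t - 12)/(t*(4*t^2 - 33*t + 8))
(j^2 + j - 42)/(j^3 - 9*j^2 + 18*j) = (j + 7)/(j*(j - 3))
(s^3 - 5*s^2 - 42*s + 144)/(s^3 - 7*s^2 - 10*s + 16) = (s^2 + 3*s - 18)/(s^2 + s - 2)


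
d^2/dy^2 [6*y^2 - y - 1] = 12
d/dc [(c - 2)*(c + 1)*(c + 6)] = 3*c^2 + 10*c - 8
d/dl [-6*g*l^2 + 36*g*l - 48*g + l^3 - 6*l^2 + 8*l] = -12*g*l + 36*g + 3*l^2 - 12*l + 8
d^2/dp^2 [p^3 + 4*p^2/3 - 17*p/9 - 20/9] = 6*p + 8/3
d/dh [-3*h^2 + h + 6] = 1 - 6*h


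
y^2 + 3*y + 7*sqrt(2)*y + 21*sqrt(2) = (y + 3)*(y + 7*sqrt(2))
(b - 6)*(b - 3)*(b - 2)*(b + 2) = b^4 - 9*b^3 + 14*b^2 + 36*b - 72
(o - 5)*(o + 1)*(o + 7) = o^3 + 3*o^2 - 33*o - 35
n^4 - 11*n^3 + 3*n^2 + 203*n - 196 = (n - 7)^2*(n - 1)*(n + 4)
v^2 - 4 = (v - 2)*(v + 2)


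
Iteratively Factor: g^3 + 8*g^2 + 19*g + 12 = (g + 3)*(g^2 + 5*g + 4) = (g + 3)*(g + 4)*(g + 1)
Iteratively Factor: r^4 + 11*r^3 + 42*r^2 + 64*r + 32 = (r + 2)*(r^3 + 9*r^2 + 24*r + 16) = (r + 2)*(r + 4)*(r^2 + 5*r + 4) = (r + 2)*(r + 4)^2*(r + 1)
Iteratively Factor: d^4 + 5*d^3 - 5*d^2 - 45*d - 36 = (d - 3)*(d^3 + 8*d^2 + 19*d + 12) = (d - 3)*(d + 3)*(d^2 + 5*d + 4) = (d - 3)*(d + 3)*(d + 4)*(d + 1)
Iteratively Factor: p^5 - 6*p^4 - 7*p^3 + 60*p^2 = (p)*(p^4 - 6*p^3 - 7*p^2 + 60*p) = p^2*(p^3 - 6*p^2 - 7*p + 60) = p^2*(p - 4)*(p^2 - 2*p - 15) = p^2*(p - 4)*(p + 3)*(p - 5)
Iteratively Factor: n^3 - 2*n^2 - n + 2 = (n - 1)*(n^2 - n - 2) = (n - 2)*(n - 1)*(n + 1)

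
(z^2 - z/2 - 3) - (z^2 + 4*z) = -9*z/2 - 3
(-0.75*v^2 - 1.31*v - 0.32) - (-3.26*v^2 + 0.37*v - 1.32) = 2.51*v^2 - 1.68*v + 1.0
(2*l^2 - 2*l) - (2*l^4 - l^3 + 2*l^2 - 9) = -2*l^4 + l^3 - 2*l + 9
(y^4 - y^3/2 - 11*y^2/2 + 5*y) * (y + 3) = y^5 + 5*y^4/2 - 7*y^3 - 23*y^2/2 + 15*y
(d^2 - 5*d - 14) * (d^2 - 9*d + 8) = d^4 - 14*d^3 + 39*d^2 + 86*d - 112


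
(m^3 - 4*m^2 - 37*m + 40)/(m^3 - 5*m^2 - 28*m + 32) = (m + 5)/(m + 4)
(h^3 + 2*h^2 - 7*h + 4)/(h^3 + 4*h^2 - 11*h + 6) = (h + 4)/(h + 6)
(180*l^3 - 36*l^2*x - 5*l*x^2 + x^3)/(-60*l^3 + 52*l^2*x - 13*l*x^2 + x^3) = (6*l + x)/(-2*l + x)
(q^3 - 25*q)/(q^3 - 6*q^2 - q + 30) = q*(q + 5)/(q^2 - q - 6)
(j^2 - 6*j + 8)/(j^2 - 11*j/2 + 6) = 2*(j - 2)/(2*j - 3)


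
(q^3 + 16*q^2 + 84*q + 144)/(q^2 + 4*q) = q + 12 + 36/q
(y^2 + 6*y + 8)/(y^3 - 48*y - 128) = (y + 2)/(y^2 - 4*y - 32)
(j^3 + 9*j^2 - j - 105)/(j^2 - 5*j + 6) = (j^2 + 12*j + 35)/(j - 2)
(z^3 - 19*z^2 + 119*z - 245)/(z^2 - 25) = (z^2 - 14*z + 49)/(z + 5)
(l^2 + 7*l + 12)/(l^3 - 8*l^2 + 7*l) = (l^2 + 7*l + 12)/(l*(l^2 - 8*l + 7))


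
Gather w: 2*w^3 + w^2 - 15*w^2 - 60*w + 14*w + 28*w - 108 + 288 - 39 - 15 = 2*w^3 - 14*w^2 - 18*w + 126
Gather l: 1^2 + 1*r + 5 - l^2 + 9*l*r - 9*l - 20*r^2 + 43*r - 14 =-l^2 + l*(9*r - 9) - 20*r^2 + 44*r - 8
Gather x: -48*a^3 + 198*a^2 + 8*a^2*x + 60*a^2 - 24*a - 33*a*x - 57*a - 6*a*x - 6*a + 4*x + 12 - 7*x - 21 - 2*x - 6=-48*a^3 + 258*a^2 - 87*a + x*(8*a^2 - 39*a - 5) - 15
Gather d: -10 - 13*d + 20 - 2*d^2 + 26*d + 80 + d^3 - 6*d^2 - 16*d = d^3 - 8*d^2 - 3*d + 90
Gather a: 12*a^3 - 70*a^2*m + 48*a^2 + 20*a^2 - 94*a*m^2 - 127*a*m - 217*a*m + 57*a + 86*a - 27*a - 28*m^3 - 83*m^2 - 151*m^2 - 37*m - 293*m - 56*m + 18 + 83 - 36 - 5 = 12*a^3 + a^2*(68 - 70*m) + a*(-94*m^2 - 344*m + 116) - 28*m^3 - 234*m^2 - 386*m + 60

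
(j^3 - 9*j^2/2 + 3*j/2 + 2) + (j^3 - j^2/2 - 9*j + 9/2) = 2*j^3 - 5*j^2 - 15*j/2 + 13/2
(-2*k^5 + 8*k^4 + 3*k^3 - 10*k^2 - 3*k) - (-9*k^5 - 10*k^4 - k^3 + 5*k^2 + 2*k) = 7*k^5 + 18*k^4 + 4*k^3 - 15*k^2 - 5*k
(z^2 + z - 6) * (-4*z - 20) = -4*z^3 - 24*z^2 + 4*z + 120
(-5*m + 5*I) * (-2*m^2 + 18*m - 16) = 10*m^3 - 90*m^2 - 10*I*m^2 + 80*m + 90*I*m - 80*I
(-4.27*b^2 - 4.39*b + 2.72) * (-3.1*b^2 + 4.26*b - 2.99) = 13.237*b^4 - 4.5812*b^3 - 14.3661*b^2 + 24.7133*b - 8.1328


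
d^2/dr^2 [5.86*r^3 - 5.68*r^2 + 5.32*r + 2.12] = 35.16*r - 11.36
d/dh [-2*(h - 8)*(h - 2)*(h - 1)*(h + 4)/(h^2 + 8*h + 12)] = 2*(-2*h^5 - 17*h^4 + 64*h^3 + 484*h^2 + 304*h - 1568)/(h^4 + 16*h^3 + 88*h^2 + 192*h + 144)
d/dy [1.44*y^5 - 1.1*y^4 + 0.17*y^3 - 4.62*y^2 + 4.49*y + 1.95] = 7.2*y^4 - 4.4*y^3 + 0.51*y^2 - 9.24*y + 4.49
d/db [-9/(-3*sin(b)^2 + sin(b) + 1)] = 9*(1 - 6*sin(b))*cos(b)/(-3*sin(b)^2 + sin(b) + 1)^2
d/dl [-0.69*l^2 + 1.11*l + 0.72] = 1.11 - 1.38*l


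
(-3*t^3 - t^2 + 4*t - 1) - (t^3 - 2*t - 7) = -4*t^3 - t^2 + 6*t + 6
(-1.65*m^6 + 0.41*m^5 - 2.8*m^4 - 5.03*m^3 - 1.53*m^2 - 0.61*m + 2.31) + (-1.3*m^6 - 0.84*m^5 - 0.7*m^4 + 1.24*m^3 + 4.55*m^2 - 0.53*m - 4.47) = -2.95*m^6 - 0.43*m^5 - 3.5*m^4 - 3.79*m^3 + 3.02*m^2 - 1.14*m - 2.16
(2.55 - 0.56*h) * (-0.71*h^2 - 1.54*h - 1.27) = 0.3976*h^3 - 0.9481*h^2 - 3.2158*h - 3.2385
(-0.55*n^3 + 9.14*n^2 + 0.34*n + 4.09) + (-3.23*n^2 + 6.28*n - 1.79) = -0.55*n^3 + 5.91*n^2 + 6.62*n + 2.3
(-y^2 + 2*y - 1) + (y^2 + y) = 3*y - 1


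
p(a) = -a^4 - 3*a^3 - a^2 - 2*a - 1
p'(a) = -4*a^3 - 9*a^2 - 2*a - 2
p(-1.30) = 3.64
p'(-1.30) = -5.82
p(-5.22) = -333.57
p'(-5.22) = 332.15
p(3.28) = -239.92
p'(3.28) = -246.54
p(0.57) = -3.13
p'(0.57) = -6.80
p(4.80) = -896.26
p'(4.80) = -661.33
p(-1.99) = 6.98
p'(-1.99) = -2.14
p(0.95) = -7.19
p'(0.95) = -15.45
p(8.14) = -6091.93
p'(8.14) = -2772.03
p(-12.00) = -15673.00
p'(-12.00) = 5638.00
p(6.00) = -1993.00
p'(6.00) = -1202.00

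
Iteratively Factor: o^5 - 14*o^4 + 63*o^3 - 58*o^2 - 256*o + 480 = (o - 4)*(o^4 - 10*o^3 + 23*o^2 + 34*o - 120) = (o - 5)*(o - 4)*(o^3 - 5*o^2 - 2*o + 24) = (o - 5)*(o - 4)*(o - 3)*(o^2 - 2*o - 8) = (o - 5)*(o - 4)*(o - 3)*(o + 2)*(o - 4)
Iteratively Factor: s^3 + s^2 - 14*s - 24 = (s + 2)*(s^2 - s - 12) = (s + 2)*(s + 3)*(s - 4)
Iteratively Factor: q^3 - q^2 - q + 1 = (q - 1)*(q^2 - 1) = (q - 1)*(q + 1)*(q - 1)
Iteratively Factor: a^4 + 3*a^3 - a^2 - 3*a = (a)*(a^3 + 3*a^2 - a - 3) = a*(a + 3)*(a^2 - 1) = a*(a + 1)*(a + 3)*(a - 1)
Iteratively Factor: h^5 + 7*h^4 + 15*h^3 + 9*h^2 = (h)*(h^4 + 7*h^3 + 15*h^2 + 9*h) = h^2*(h^3 + 7*h^2 + 15*h + 9) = h^2*(h + 1)*(h^2 + 6*h + 9) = h^2*(h + 1)*(h + 3)*(h + 3)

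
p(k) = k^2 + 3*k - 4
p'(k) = 2*k + 3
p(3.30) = 16.79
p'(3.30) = 9.60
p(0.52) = -2.17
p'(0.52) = 4.04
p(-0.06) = -4.18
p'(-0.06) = 2.88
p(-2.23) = -5.72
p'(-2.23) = -1.46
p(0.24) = -3.22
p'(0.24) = 3.48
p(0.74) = -1.23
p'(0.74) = 4.48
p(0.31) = -2.97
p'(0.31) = 3.62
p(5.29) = 39.85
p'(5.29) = 13.58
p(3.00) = 14.00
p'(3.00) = 9.00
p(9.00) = 104.00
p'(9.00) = 21.00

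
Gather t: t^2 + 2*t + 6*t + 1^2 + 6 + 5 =t^2 + 8*t + 12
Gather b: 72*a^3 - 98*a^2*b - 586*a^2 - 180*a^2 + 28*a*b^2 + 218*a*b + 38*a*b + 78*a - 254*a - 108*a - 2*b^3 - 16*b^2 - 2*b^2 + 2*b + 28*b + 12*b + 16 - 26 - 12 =72*a^3 - 766*a^2 - 284*a - 2*b^3 + b^2*(28*a - 18) + b*(-98*a^2 + 256*a + 42) - 22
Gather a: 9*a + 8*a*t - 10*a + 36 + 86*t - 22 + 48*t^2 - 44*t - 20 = a*(8*t - 1) + 48*t^2 + 42*t - 6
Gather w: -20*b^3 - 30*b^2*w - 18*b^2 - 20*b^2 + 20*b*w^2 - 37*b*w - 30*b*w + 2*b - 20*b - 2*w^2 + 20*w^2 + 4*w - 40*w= -20*b^3 - 38*b^2 - 18*b + w^2*(20*b + 18) + w*(-30*b^2 - 67*b - 36)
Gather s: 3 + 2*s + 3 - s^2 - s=-s^2 + s + 6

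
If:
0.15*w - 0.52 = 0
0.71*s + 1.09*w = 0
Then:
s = -5.32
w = 3.47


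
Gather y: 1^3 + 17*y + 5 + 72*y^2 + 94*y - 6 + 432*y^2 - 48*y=504*y^2 + 63*y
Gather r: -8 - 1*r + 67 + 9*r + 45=8*r + 104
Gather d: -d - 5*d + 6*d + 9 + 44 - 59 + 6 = 0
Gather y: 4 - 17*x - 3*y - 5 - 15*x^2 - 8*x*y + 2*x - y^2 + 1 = -15*x^2 - 15*x - y^2 + y*(-8*x - 3)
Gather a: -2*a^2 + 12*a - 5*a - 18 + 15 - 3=-2*a^2 + 7*a - 6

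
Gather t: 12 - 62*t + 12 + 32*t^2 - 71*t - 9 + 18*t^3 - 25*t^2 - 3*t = 18*t^3 + 7*t^2 - 136*t + 15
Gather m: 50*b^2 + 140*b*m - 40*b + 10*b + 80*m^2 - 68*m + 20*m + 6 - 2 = 50*b^2 - 30*b + 80*m^2 + m*(140*b - 48) + 4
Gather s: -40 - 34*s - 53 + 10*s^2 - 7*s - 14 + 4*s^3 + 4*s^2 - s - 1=4*s^3 + 14*s^2 - 42*s - 108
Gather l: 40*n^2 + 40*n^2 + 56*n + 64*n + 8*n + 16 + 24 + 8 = 80*n^2 + 128*n + 48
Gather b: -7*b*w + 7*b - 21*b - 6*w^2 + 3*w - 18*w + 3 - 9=b*(-7*w - 14) - 6*w^2 - 15*w - 6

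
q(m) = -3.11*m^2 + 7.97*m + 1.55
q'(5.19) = -24.31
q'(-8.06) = 58.10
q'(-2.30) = 22.28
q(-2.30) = -33.23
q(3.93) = -15.16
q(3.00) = -2.53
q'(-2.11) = 21.09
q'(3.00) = -10.69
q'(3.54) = -14.05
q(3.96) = -15.66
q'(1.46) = -1.11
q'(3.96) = -16.66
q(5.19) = -40.86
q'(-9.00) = 63.95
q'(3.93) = -16.47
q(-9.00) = -322.09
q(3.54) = -9.21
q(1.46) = 6.56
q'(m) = 7.97 - 6.22*m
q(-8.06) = -264.72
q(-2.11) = -29.11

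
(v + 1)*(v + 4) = v^2 + 5*v + 4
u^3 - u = u*(u - 1)*(u + 1)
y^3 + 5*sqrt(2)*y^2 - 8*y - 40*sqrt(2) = (y - 2*sqrt(2))*(y + 2*sqrt(2))*(y + 5*sqrt(2))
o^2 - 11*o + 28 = (o - 7)*(o - 4)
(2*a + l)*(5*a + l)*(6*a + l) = 60*a^3 + 52*a^2*l + 13*a*l^2 + l^3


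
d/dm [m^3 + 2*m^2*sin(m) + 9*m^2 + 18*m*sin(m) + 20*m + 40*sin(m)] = 2*m^2*cos(m) + 3*m^2 + 4*m*sin(m) + 18*m*cos(m) + 18*m + 18*sin(m) + 40*cos(m) + 20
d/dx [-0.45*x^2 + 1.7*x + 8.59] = 1.7 - 0.9*x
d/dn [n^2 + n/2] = 2*n + 1/2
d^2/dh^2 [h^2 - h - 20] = 2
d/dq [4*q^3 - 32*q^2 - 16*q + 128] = 12*q^2 - 64*q - 16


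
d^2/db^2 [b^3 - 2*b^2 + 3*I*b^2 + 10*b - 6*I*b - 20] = 6*b - 4 + 6*I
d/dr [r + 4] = 1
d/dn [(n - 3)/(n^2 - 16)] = (n^2 - 2*n*(n - 3) - 16)/(n^2 - 16)^2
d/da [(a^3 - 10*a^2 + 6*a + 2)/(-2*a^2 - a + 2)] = 2*(-a^4 - a^3 + 14*a^2 - 16*a + 7)/(4*a^4 + 4*a^3 - 7*a^2 - 4*a + 4)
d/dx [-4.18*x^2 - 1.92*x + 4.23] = -8.36*x - 1.92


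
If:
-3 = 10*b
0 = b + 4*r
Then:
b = -3/10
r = 3/40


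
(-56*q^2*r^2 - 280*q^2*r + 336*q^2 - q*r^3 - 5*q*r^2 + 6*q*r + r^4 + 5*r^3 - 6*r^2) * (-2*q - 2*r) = 112*q^3*r^2 + 560*q^3*r - 672*q^3 + 114*q^2*r^3 + 570*q^2*r^2 - 684*q^2*r - 2*r^5 - 10*r^4 + 12*r^3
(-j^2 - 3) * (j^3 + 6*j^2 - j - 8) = -j^5 - 6*j^4 - 2*j^3 - 10*j^2 + 3*j + 24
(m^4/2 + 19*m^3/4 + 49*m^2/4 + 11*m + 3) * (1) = m^4/2 + 19*m^3/4 + 49*m^2/4 + 11*m + 3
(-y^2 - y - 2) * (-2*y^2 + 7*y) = 2*y^4 - 5*y^3 - 3*y^2 - 14*y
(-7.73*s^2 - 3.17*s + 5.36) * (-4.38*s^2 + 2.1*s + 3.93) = 33.8574*s^4 - 2.3484*s^3 - 60.5127*s^2 - 1.2021*s + 21.0648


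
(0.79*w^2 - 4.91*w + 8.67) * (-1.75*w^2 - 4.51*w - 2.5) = -1.3825*w^4 + 5.0296*w^3 + 4.9966*w^2 - 26.8267*w - 21.675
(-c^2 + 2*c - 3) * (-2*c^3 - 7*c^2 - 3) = 2*c^5 + 3*c^4 - 8*c^3 + 24*c^2 - 6*c + 9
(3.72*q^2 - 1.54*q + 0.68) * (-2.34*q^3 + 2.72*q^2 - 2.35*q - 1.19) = -8.7048*q^5 + 13.722*q^4 - 14.522*q^3 + 1.0418*q^2 + 0.2346*q - 0.8092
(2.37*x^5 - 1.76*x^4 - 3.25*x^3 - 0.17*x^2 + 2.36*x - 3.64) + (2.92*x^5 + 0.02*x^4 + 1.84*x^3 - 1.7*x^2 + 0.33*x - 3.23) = 5.29*x^5 - 1.74*x^4 - 1.41*x^3 - 1.87*x^2 + 2.69*x - 6.87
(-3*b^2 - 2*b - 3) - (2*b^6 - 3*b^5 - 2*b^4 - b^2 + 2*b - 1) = -2*b^6 + 3*b^5 + 2*b^4 - 2*b^2 - 4*b - 2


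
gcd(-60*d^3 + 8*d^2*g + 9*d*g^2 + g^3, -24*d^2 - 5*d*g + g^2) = 1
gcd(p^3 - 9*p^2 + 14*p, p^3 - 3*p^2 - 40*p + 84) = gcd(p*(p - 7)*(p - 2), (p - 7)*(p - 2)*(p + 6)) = p^2 - 9*p + 14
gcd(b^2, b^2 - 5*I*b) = b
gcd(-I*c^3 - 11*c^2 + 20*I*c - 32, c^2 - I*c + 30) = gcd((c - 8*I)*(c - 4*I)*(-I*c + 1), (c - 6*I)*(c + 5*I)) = 1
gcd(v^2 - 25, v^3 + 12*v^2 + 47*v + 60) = v + 5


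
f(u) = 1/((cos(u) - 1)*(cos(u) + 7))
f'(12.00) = -2.75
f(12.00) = -0.82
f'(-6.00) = 22.02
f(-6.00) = -3.15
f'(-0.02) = -62500.00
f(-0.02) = -625.04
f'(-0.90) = -0.68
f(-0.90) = -0.35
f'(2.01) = 0.05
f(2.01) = -0.11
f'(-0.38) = -9.11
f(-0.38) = -1.77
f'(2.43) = 0.02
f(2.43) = -0.09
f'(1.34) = 0.20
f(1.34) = -0.18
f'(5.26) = -0.46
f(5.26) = -0.28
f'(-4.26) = 0.05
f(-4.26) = -0.11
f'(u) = sin(u)/((cos(u) - 1)*(cos(u) + 7)^2) + sin(u)/((cos(u) - 1)^2*(cos(u) + 7)) = 2*(cos(u) + 3)*sin(u)/((cos(u) - 1)^2*(cos(u) + 7)^2)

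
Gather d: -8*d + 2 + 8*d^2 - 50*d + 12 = 8*d^2 - 58*d + 14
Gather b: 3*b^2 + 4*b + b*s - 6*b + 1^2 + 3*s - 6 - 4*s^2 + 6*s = 3*b^2 + b*(s - 2) - 4*s^2 + 9*s - 5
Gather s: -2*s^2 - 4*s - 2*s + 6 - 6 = -2*s^2 - 6*s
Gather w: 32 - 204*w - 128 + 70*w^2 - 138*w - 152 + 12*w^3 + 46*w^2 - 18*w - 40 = 12*w^3 + 116*w^2 - 360*w - 288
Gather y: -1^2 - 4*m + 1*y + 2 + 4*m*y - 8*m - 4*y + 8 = -12*m + y*(4*m - 3) + 9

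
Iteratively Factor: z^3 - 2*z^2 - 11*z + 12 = (z - 4)*(z^2 + 2*z - 3) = (z - 4)*(z - 1)*(z + 3)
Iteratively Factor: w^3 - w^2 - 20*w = (w)*(w^2 - w - 20) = w*(w - 5)*(w + 4)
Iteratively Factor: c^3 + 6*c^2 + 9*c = (c + 3)*(c^2 + 3*c) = (c + 3)^2*(c)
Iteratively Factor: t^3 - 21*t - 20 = (t - 5)*(t^2 + 5*t + 4) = (t - 5)*(t + 4)*(t + 1)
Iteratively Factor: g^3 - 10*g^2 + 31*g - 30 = (g - 2)*(g^2 - 8*g + 15) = (g - 5)*(g - 2)*(g - 3)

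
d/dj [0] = 0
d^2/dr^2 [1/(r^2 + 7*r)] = 2*(-r*(r + 7) + (2*r + 7)^2)/(r^3*(r + 7)^3)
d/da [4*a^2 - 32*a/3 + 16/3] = 8*a - 32/3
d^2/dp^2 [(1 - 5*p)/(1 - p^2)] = 2*(4*p^2*(5*p - 1) + (1 - 15*p)*(p^2 - 1))/(p^2 - 1)^3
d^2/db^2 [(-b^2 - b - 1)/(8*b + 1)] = -114/(512*b^3 + 192*b^2 + 24*b + 1)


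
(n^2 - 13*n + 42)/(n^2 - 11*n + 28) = (n - 6)/(n - 4)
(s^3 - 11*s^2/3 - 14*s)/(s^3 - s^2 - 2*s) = (-s^2 + 11*s/3 + 14)/(-s^2 + s + 2)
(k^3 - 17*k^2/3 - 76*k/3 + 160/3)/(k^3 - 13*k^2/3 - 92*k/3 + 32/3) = (3*k - 5)/(3*k - 1)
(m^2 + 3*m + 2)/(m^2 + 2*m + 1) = (m + 2)/(m + 1)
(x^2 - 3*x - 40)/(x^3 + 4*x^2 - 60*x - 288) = (x + 5)/(x^2 + 12*x + 36)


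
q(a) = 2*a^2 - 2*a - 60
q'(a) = 4*a - 2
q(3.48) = -42.74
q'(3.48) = 11.92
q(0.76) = -60.36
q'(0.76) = 1.04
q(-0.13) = -59.71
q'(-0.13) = -2.52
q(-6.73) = 44.05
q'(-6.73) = -28.92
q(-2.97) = -36.42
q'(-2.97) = -13.88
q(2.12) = -55.25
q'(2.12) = 6.48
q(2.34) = -53.73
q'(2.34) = 7.36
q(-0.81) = -57.07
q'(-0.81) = -5.24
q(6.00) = 0.00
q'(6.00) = 22.00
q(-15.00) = 420.00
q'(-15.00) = -62.00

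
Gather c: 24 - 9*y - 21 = 3 - 9*y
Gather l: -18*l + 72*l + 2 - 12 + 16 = 54*l + 6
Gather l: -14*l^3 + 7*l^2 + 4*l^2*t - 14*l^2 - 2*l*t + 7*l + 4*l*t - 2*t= -14*l^3 + l^2*(4*t - 7) + l*(2*t + 7) - 2*t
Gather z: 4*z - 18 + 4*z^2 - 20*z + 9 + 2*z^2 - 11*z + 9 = 6*z^2 - 27*z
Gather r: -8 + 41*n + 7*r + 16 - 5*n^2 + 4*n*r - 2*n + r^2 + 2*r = -5*n^2 + 39*n + r^2 + r*(4*n + 9) + 8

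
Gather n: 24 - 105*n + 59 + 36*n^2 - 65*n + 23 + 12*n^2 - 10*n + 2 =48*n^2 - 180*n + 108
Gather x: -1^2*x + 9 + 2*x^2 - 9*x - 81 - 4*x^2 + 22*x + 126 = -2*x^2 + 12*x + 54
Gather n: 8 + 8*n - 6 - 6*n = 2*n + 2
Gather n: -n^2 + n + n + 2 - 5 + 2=-n^2 + 2*n - 1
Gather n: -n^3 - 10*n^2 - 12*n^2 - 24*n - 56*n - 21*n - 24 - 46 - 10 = -n^3 - 22*n^2 - 101*n - 80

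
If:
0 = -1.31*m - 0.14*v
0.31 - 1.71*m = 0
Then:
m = 0.18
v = -1.70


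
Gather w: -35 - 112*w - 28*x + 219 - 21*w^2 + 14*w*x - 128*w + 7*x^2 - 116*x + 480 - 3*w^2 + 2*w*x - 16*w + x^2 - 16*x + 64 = -24*w^2 + w*(16*x - 256) + 8*x^2 - 160*x + 728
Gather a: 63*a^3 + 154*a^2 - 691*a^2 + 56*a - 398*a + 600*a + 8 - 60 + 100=63*a^3 - 537*a^2 + 258*a + 48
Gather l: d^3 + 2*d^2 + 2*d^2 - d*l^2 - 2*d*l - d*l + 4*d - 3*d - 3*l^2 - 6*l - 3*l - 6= d^3 + 4*d^2 + d + l^2*(-d - 3) + l*(-3*d - 9) - 6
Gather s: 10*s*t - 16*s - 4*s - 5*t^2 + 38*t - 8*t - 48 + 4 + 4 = s*(10*t - 20) - 5*t^2 + 30*t - 40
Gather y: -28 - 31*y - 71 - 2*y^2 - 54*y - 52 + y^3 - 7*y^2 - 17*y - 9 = y^3 - 9*y^2 - 102*y - 160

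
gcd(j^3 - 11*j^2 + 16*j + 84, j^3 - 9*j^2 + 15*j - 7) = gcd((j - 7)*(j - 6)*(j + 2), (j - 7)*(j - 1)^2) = j - 7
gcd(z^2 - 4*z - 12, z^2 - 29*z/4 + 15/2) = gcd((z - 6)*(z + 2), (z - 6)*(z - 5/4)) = z - 6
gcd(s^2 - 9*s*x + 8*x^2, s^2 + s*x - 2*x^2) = -s + x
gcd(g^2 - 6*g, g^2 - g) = g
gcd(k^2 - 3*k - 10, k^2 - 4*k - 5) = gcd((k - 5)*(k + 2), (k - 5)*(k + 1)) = k - 5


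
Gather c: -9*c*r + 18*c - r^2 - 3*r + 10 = c*(18 - 9*r) - r^2 - 3*r + 10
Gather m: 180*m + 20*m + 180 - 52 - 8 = 200*m + 120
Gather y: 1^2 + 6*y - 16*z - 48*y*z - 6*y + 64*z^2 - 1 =-48*y*z + 64*z^2 - 16*z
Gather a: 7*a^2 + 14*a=7*a^2 + 14*a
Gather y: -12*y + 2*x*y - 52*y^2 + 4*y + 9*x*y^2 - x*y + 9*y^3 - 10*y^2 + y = 9*y^3 + y^2*(9*x - 62) + y*(x - 7)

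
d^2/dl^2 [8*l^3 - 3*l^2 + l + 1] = 48*l - 6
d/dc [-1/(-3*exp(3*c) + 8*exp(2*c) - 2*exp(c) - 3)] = (-9*exp(2*c) + 16*exp(c) - 2)*exp(c)/(3*exp(3*c) - 8*exp(2*c) + 2*exp(c) + 3)^2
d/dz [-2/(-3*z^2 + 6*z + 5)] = 12*(1 - z)/(-3*z^2 + 6*z + 5)^2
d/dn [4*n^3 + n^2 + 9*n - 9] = 12*n^2 + 2*n + 9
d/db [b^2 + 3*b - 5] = 2*b + 3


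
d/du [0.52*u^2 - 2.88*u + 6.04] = 1.04*u - 2.88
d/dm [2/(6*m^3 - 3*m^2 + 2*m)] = 4*(-9*m^2 + 3*m - 1)/(m^2*(6*m^2 - 3*m + 2)^2)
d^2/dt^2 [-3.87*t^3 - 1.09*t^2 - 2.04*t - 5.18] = -23.22*t - 2.18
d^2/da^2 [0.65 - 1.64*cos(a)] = 1.64*cos(a)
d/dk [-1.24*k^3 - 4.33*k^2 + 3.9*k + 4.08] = -3.72*k^2 - 8.66*k + 3.9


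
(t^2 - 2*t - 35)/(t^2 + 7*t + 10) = (t - 7)/(t + 2)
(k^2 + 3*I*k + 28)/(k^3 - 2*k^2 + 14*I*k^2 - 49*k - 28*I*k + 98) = (k - 4*I)/(k^2 + k*(-2 + 7*I) - 14*I)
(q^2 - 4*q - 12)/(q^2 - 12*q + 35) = (q^2 - 4*q - 12)/(q^2 - 12*q + 35)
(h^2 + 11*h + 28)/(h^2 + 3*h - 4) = (h + 7)/(h - 1)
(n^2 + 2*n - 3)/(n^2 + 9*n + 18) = (n - 1)/(n + 6)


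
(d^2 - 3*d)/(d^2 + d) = (d - 3)/(d + 1)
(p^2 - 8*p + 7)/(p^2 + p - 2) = (p - 7)/(p + 2)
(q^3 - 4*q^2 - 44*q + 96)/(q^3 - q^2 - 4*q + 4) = (q^2 - 2*q - 48)/(q^2 + q - 2)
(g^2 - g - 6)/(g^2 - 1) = (g^2 - g - 6)/(g^2 - 1)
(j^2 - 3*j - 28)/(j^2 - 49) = (j + 4)/(j + 7)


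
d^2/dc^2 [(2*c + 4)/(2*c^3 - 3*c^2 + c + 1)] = 4*((c + 2)*(6*c^2 - 6*c + 1)^2 + (-6*c^2 + 6*c - 3*(c + 2)*(2*c - 1) - 1)*(2*c^3 - 3*c^2 + c + 1))/(2*c^3 - 3*c^2 + c + 1)^3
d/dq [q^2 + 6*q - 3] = 2*q + 6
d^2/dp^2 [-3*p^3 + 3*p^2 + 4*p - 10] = 6 - 18*p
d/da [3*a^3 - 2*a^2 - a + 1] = 9*a^2 - 4*a - 1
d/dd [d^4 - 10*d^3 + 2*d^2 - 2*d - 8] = 4*d^3 - 30*d^2 + 4*d - 2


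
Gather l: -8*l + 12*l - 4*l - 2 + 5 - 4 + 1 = 0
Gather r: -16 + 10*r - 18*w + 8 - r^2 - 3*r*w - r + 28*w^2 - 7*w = -r^2 + r*(9 - 3*w) + 28*w^2 - 25*w - 8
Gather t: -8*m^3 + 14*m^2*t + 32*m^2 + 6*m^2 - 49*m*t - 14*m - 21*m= -8*m^3 + 38*m^2 - 35*m + t*(14*m^2 - 49*m)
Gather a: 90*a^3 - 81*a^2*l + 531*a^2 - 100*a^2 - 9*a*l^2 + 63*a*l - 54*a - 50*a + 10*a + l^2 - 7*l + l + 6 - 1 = 90*a^3 + a^2*(431 - 81*l) + a*(-9*l^2 + 63*l - 94) + l^2 - 6*l + 5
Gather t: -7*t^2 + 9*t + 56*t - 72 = -7*t^2 + 65*t - 72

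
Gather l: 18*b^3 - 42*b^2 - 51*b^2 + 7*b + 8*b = 18*b^3 - 93*b^2 + 15*b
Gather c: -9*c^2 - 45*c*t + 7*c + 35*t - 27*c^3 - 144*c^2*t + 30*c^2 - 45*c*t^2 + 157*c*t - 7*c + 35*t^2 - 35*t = -27*c^3 + c^2*(21 - 144*t) + c*(-45*t^2 + 112*t) + 35*t^2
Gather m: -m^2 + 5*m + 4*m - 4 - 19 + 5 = -m^2 + 9*m - 18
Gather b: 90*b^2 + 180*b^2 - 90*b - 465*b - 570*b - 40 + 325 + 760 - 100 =270*b^2 - 1125*b + 945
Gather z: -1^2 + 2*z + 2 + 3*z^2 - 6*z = 3*z^2 - 4*z + 1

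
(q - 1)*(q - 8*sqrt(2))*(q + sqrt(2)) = q^3 - 7*sqrt(2)*q^2 - q^2 - 16*q + 7*sqrt(2)*q + 16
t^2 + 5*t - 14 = (t - 2)*(t + 7)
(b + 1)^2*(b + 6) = b^3 + 8*b^2 + 13*b + 6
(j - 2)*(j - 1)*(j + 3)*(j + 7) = j^4 + 7*j^3 - 7*j^2 - 43*j + 42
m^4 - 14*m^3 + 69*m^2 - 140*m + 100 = (m - 5)^2*(m - 2)^2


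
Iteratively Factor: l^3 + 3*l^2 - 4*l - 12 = (l - 2)*(l^2 + 5*l + 6) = (l - 2)*(l + 3)*(l + 2)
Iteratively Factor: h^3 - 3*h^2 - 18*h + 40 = (h - 5)*(h^2 + 2*h - 8) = (h - 5)*(h - 2)*(h + 4)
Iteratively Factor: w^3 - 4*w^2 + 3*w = (w - 3)*(w^2 - w) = w*(w - 3)*(w - 1)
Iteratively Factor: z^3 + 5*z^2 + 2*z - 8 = (z + 4)*(z^2 + z - 2) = (z - 1)*(z + 4)*(z + 2)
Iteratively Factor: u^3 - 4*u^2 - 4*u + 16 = (u + 2)*(u^2 - 6*u + 8) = (u - 2)*(u + 2)*(u - 4)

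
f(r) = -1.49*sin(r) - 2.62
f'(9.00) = 1.36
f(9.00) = -3.23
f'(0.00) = -1.49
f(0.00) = -2.62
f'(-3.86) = 1.12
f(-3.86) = -3.60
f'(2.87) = 1.44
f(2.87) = -3.02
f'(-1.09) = -0.69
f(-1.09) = -1.30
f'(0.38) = -1.38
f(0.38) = -3.17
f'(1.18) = -0.57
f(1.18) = -4.00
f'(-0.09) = -1.48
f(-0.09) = -2.49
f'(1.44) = -0.19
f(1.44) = -4.10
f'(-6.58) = -1.42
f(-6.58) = -2.18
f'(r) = -1.49*cos(r)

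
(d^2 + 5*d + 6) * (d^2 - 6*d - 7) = d^4 - d^3 - 31*d^2 - 71*d - 42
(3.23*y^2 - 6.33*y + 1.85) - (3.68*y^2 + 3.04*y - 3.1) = -0.45*y^2 - 9.37*y + 4.95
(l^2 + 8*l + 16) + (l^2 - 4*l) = 2*l^2 + 4*l + 16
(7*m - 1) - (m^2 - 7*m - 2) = -m^2 + 14*m + 1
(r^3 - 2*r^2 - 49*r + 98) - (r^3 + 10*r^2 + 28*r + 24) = -12*r^2 - 77*r + 74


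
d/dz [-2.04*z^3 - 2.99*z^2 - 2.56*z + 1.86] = -6.12*z^2 - 5.98*z - 2.56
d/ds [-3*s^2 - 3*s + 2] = -6*s - 3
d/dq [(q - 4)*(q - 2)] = 2*q - 6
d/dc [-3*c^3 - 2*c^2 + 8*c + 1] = -9*c^2 - 4*c + 8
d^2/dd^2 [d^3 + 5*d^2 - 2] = 6*d + 10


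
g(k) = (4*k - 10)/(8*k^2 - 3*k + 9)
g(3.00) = 0.03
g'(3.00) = 0.04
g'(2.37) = 0.09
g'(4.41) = 0.00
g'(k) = (3 - 16*k)*(4*k - 10)/(8*k^2 - 3*k + 9)^2 + 4/(8*k^2 - 3*k + 9)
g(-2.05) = -0.37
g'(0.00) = 0.07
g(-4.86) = -0.14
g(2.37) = -0.01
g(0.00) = -1.11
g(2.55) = 0.00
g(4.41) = 0.05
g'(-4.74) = -0.04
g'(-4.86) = -0.03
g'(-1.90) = -0.22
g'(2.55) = 0.07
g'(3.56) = 0.02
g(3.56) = 0.04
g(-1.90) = -0.40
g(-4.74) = -0.14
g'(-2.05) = -0.19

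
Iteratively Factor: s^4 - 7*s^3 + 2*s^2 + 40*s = (s - 4)*(s^3 - 3*s^2 - 10*s) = (s - 5)*(s - 4)*(s^2 + 2*s) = (s - 5)*(s - 4)*(s + 2)*(s)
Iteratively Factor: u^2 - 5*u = (u)*(u - 5)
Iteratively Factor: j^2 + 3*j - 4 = (j + 4)*(j - 1)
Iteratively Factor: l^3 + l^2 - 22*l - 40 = (l + 2)*(l^2 - l - 20) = (l + 2)*(l + 4)*(l - 5)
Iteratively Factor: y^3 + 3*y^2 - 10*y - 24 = (y + 2)*(y^2 + y - 12) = (y + 2)*(y + 4)*(y - 3)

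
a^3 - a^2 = a^2*(a - 1)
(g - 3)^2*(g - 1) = g^3 - 7*g^2 + 15*g - 9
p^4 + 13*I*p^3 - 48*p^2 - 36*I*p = p*(p + I)*(p + 6*I)^2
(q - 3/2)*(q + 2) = q^2 + q/2 - 3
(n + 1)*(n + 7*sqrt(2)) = n^2 + n + 7*sqrt(2)*n + 7*sqrt(2)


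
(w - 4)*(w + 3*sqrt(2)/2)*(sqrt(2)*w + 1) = sqrt(2)*w^3 - 4*sqrt(2)*w^2 + 4*w^2 - 16*w + 3*sqrt(2)*w/2 - 6*sqrt(2)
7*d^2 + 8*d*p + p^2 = (d + p)*(7*d + p)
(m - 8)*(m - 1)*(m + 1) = m^3 - 8*m^2 - m + 8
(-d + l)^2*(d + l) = d^3 - d^2*l - d*l^2 + l^3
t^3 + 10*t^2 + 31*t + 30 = (t + 2)*(t + 3)*(t + 5)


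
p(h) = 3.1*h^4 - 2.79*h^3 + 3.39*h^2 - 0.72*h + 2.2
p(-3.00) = 361.30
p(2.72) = 138.86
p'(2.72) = 205.33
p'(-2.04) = -154.66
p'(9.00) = 8421.93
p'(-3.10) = -471.58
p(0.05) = 2.17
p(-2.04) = 95.15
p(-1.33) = 25.42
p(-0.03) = 2.22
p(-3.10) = 406.42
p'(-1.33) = -53.72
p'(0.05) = -0.40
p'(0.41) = 1.51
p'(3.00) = 279.09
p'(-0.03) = -0.93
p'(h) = 12.4*h^3 - 8.37*h^2 + 6.78*h - 0.72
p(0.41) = 2.37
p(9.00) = 18575.50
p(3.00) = 206.32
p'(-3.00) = -431.19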